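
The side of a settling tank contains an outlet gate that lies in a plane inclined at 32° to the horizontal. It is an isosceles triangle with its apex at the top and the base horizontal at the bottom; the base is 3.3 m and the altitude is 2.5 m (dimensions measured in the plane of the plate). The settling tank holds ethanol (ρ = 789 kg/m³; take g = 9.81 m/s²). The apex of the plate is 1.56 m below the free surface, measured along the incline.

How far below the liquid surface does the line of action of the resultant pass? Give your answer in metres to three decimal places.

h_p = 1.767 m

γ = ρg = 789 × 9.81 / 1000 = 7.74009 kN/m³.
Let θ = 32° be the plate's angle to the horizontal; measure y along the incline from where the plane meets the free surface. Vertical depth h = y·sinθ with sinθ = 0.529919.
With the apex up, the centroid sits 2h/3 = 2 × 2.5/3 = 1.66667 m below the apex, so y_c = 1.56 + 1.66667 = 3.22667 m and h_c = 3.22667 × 0.529919 = 1.70987 m.
A = ½ × 3.3 × 2.5 = 4.125 m².
Resultant F = γ·h_c·A = 7.74009 × 1.70987 × 4.125 = 54.5925 kN.
I_c = b·h³/36 = 3.3 × 2.5³/36 = 1.43229 m⁴.
Centre of pressure: y_p = y_c + I_c/(y_c·A) = 3.22667 + 1.43229/(3.22667 × 4.125) = 3.22667 + 0.10761 = 3.33428 m along the plane.
Vertically, h_p = y_p·sinθ = 3.33428 × 0.529919 = 1.7669 m.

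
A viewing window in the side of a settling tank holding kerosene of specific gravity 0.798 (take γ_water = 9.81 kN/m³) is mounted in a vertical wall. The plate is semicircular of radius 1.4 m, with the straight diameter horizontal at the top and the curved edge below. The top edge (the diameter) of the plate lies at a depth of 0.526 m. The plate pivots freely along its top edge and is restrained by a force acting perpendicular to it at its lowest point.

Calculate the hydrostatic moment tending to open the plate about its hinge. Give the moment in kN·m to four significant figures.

M ≈ 19.34 kN·m

γ = 0.798 × 9.81 = 7.82838 kN/m³.
The centroid of a semicircle lies 4r/(3π) = 0.594178 m from the diameter, here below the top edge, so the centroid depth is h_c = 0.526 + 0.594178 = 1.12018 m.
A = πr²/2 = π × 1.4²/2 = 3.07876 m².
Resultant F = γ·h_c·A = 7.82838 × 1.12018 × 3.07876 = 26.9982 kN.
I_c = (π/8 − 8/(9π))·r⁴ = 0.109757 × 1.4⁴ = 0.421642 m⁴.
Centre of pressure: y_p = y_c + I_c/(y_c·A) = 1.12018 + 0.421642/(1.12018 × 3.07876) = 1.12018 + 0.122259 = 1.24244 m along the plane.
The resultant acts 0.594178 + 0.122259 = 0.716437 m (along the plate) below the hinge at the top edge, so the moment about the hinge is M = F × 0.716437 = 26.9982 × 0.716437 = 19.3425 kN·m.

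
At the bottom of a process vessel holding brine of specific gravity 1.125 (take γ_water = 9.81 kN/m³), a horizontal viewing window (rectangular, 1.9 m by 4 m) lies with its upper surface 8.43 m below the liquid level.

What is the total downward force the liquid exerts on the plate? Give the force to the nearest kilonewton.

F ≈ 707 kN

γ = 1.125 × 9.81 = 11.03625 kN/m³.
The plate is horizontal, so pressure is uniform at p = γ·h = 11.03625 × 8.43 = 93.0356 kN/m².
A = 1.9 × 4 = 7.6 m².
F = p·A = 93.0356 × 7.6 = 707.071 kN.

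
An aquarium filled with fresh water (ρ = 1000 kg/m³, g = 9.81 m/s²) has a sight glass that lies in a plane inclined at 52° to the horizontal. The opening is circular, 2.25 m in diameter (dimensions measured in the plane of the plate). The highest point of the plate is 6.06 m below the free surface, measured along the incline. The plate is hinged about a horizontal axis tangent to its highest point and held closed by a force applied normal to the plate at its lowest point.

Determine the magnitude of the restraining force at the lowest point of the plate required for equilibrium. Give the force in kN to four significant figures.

γ = ρg = 1000 × 9.81 = 9810 N/m³ = 9.81 kN/m³.
Let θ = 52° be the plate's angle to the horizontal; measure y along the incline from where the plane meets the free surface. Vertical depth h = y·sinθ with sinθ = 0.788011.
The centroid is at the centre, 1.125 m below the top of the plate, so y_c = 6.06 + 1.125 = 7.185 m and h_c = 7.185 × 0.788011 = 5.66186 m.
A = π(1.125)² = 3.97608 m².
Resultant F = γ·h_c·A = 9.81 × 5.66186 × 3.97608 = 220.843 kN.
I_c = πr⁴/4 = π × 1.125⁴/4 = 1.25806 m⁴.
Centre of pressure: y_p = y_c + I_c/(y_c·A) = 7.185 + 1.25806/(7.185 × 3.97608) = 7.185 + 0.0440372 = 7.22904 m along the plane.
The resultant acts 1.125 + 0.0440372 = 1.16904 m (along the plate) below the hinge at the top edge, so the moment about the hinge is M = F × 1.16904 = 220.843 × 1.16904 = 258.174 kN·m.
A normal force at the bottom, 2.25 m from the hinge, must supply this moment: P = 258.174/2.25 = 114.744 kN.

P ≈ 114.7 kN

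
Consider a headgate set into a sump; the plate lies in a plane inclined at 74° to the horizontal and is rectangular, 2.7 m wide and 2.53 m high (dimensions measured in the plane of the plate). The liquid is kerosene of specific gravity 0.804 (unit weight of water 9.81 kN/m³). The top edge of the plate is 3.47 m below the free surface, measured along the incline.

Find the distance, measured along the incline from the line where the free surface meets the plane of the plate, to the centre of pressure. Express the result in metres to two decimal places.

γ = 0.804 × 9.81 = 7.88724 kN/m³.
Let θ = 74° be the plate's angle to the horizontal; measure y along the incline from where the plane meets the free surface. Vertical depth h = y·sinθ with sinθ = 0.961262.
The centroid lies 2.53/2 = 1.265 m below the top edge, so y_c = 3.47 + 1.265 = 4.735 m and h_c = 4.735 × 0.961262 = 4.55158 m.
A = 2.7 × 2.53 = 6.831 m².
Resultant F = γ·h_c·A = 7.88724 × 4.55158 × 6.831 = 245.229 kN.
I_c = b·h³/12 = 2.7 × 2.53³/12 = 3.64371 m⁴.
Centre of pressure: y_p = y_c + I_c/(y_c·A) = 4.735 + 3.64371/(4.735 × 6.831) = 4.735 + 0.112652 = 4.84765 m along the plane.

y_p = 4.85 m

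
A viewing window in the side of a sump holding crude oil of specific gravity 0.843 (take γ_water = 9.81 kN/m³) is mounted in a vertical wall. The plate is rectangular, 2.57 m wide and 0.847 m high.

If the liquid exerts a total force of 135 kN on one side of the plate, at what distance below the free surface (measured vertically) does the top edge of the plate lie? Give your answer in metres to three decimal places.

γ = 0.843 × 9.81 = 8.26983 kN/m³.
A = 2.57 × 0.847 = 2.17679 m².
From F = γ·h_c·A, the centroid depth is h_c = 135/(8.26983 × 2.17679) = 7.4993 m.
The centroid lies 0.847/2 = 0.4235 m below the top edge, so the top edge sits at h_top = 7.4993 − 0.4235 = 7.0758 m below the surface.

d_top ≈ 7.076 m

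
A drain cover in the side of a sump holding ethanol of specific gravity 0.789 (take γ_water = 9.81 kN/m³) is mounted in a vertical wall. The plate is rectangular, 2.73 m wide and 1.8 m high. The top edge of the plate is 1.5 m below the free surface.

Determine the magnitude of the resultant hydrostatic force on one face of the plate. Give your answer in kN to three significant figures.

γ = 0.789 × 9.81 = 7.74009 kN/m³.
The centroid lies 1.8/2 = 0.9 m below the top edge, so the centroid depth is h_c = 1.5 + 0.9 = 2.4 m.
A = 2.73 × 1.8 = 4.914 m².
Resultant F = γ·h_c·A = 7.74009 × 2.4 × 4.914 = 91.2835 kN.

F ≈ 91.3 kN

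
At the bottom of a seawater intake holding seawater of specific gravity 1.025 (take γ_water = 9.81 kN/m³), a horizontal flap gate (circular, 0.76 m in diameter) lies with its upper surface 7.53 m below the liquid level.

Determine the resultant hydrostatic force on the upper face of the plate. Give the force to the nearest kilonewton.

γ = 1.025 × 9.81 = 10.05525 kN/m³.
The plate is horizontal, so pressure is uniform at p = γ·h = 10.05525 × 7.53 = 75.716 kN/m².
A = π(0.38)² = 0.453646 m².
F = p·A = 75.716 × 0.453646 = 34.3483 kN.

F ≈ 34 kN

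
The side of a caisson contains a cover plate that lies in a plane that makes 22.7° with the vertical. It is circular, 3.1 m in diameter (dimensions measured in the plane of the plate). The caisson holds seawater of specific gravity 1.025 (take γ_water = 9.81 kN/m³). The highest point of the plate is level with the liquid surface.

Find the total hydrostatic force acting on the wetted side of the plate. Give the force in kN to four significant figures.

γ = 1.025 × 9.81 = 10.05525 kN/m³.
The plate makes 22.7° with the vertical, i.e. θ = 90° − 22.7° = 67.3° to the horizontal. Measuring y along the incline from the free-surface line, vertical depth h = y·sinθ with sinθ = 0.922538.
The centroid is at the centre, 1.55 m below the top of the plate, so y_c = 1.55 m and h_c = 1.55 × 0.922538 = 1.42993 m.
A = π(1.55)² = 7.54768 m².
Resultant F = γ·h_c·A = 10.05525 × 1.42993 × 7.54768 = 108.523 kN.

F ≈ 108.5 kN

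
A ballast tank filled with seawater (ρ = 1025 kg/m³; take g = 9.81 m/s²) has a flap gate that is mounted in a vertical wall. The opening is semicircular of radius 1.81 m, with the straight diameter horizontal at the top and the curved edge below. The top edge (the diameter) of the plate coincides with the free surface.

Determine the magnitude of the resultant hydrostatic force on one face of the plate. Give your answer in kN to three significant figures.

F ≈ 39.8 kN

γ = ρg = 1025 × 9.81 / 1000 = 10.05525 kN/m³.
The centroid of a semicircle lies 4r/(3π) = 0.768188 m from the diameter, here below the top edge, so the centroid depth is h_c = 0.768188 m.
A = πr²/2 = π × 1.81²/2 = 5.14609 m².
Resultant F = γ·h_c·A = 10.05525 × 0.768188 × 5.14609 = 39.7501 kN.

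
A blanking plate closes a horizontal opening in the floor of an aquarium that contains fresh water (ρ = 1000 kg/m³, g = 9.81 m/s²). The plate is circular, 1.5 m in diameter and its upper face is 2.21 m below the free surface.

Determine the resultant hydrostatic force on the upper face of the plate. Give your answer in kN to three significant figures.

γ = ρg = 1000 × 9.81 = 9810 N/m³ = 9.81 kN/m³.
The plate is horizontal, so pressure is uniform at p = γ·h = 9.81 × 2.21 = 21.6801 kN/m².
A = π(0.75)² = 1.76715 m².
F = p·A = 21.6801 × 1.76715 = 38.312 kN.

F ≈ 38.3 kN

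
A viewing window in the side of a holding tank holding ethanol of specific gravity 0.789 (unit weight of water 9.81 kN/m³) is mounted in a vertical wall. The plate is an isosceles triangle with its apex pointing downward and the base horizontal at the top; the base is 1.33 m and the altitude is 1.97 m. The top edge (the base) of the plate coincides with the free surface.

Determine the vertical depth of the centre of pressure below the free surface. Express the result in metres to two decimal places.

h_p = 0.99 m

γ = 0.789 × 9.81 = 7.74009 kN/m³.
With the apex down, the centroid sits h/3 = 1.97/3 = 0.656667 m below the base (the top edge), so the centroid depth is h_c = 0.656667 m.
A = ½ × 1.33 × 1.97 = 1.31005 m².
Resultant F = γ·h_c·A = 7.74009 × 0.656667 × 1.31005 = 6.65854 kN.
I_c = b·h³/36 = 1.33 × 1.97³/36 = 0.282454 m⁴.
Centre of pressure: y_p = y_c + I_c/(y_c·A) = 0.656667 + 0.282454/(0.656667 × 1.31005) = 0.656667 + 0.328333 = 0.985 m along the plane.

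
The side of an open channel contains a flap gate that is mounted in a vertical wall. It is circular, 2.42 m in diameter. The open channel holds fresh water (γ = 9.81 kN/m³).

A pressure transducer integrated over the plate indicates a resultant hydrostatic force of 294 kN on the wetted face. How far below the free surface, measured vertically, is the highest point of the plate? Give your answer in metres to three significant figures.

γ = 9.81 kN/m³.
A = π(1.21)² = 4.59961 m².
From F = γ·h_c·A, the centroid depth is h_c = 294/(9.81 × 4.59961) = 6.51564 m.
The centroid is at the centre, 1.21 m below the top of the plate, so the highest point sits at h_top = 6.51564 − 1.21 = 5.30564 m below the surface.

d_top ≈ 5.31 m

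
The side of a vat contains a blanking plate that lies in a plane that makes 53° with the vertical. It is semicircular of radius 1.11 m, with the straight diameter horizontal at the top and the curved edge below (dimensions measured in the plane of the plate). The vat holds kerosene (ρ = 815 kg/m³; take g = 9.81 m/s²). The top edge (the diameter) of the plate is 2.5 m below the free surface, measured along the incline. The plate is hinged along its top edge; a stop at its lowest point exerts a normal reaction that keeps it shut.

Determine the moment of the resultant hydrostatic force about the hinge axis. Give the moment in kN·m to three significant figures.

γ = ρg = 815 × 9.81 / 1000 = 7.99515 kN/m³.
The plate makes 53° with the vertical, i.e. θ = 90° − 53° = 37° to the horizontal. Measuring y along the incline from the free-surface line, vertical depth h = y·sinθ with sinθ = 0.601815.
The centroid of a semicircle lies 4r/(3π) = 0.471099 m from the diameter, here below the top edge, so y_c = 2.5 + 0.471099 = 2.9711 m and h_c = 2.9711 × 0.601815 = 1.78805 m.
A = πr²/2 = π × 1.11²/2 = 1.93538 m².
Resultant F = γ·h_c·A = 7.99515 × 1.78805 × 1.93538 = 27.6677 kN.
I_c = (π/8 − 8/(9π))·r⁴ = 0.109757 × 1.11⁴ = 0.166619 m⁴.
Centre of pressure: y_p = y_c + I_c/(y_c·A) = 2.9711 + 0.166619/(2.9711 × 1.93538) = 2.9711 + 0.0289762 = 3.00008 m along the plane.
The resultant acts 0.471099 + 0.0289762 = 0.500075 m (along the plate) below the hinge at the top edge, so the moment about the hinge is M = F × 0.500075 = 27.6677 × 0.500075 = 13.8359 kN·m.

M ≈ 13.8 kN·m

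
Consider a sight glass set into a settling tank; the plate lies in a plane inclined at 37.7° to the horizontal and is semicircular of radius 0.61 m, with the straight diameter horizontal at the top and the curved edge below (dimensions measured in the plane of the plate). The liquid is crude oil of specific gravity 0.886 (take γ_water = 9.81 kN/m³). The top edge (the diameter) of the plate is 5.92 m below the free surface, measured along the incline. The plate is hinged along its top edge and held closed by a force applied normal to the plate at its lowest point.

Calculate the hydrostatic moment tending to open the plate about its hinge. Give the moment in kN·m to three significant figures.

M ≈ 5.05 kN·m

γ = 0.886 × 9.81 = 8.69166 kN/m³.
Let θ = 37.7° be the plate's angle to the horizontal; measure y along the incline from where the plane meets the free surface. Vertical depth h = y·sinθ with sinθ = 0.611527.
The centroid of a semicircle lies 4r/(3π) = 0.258892 m from the diameter, here below the top edge, so y_c = 5.92 + 0.258892 = 6.17889 m and h_c = 6.17889 × 0.611527 = 3.77856 m.
A = πr²/2 = π × 0.61²/2 = 0.584493 m².
Resultant F = γ·h_c·A = 8.69166 × 3.77856 × 0.584493 = 19.1959 kN.
I_c = (π/8 − 8/(9π))·r⁴ = 0.109757 × 0.61⁴ = 0.0151968 m⁴.
Centre of pressure: y_p = y_c + I_c/(y_c·A) = 6.17889 + 0.0151968/(6.17889 × 0.584493) = 6.17889 + 0.00420787 = 6.1831 m along the plane.
The resultant acts 0.258892 + 0.00420787 = 0.2631 m (along the plate) below the hinge at the top edge, so the moment about the hinge is M = F × 0.2631 = 19.1959 × 0.2631 = 5.05044 kN·m.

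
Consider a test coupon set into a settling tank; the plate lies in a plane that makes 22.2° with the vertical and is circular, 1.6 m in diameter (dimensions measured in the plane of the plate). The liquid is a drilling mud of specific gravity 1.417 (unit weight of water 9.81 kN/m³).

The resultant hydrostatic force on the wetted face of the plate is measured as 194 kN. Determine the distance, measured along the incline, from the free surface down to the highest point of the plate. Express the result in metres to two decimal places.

γ = 1.417 × 9.81 = 13.90077 kN/m³.
A = π(0.8)² = 2.01062 m².
From F = γ·h_c·A, the centroid depth is h_c = 194/(13.90077 × 2.01062) = 6.94117 m.
The plate makes 22.2° with the vertical, i.e. θ = 90° − 22.2° = 67.8° to the horizontal. Measuring y along the incline from the free-surface line, vertical depth h = y·sinθ with sinθ = 0.925871.
Along the incline, y_c = h_c/sinθ = 6.94117/0.925871 = 7.49691 m.
The centroid is at the centre, 0.8 m below the top of the plate, so the highest point sits at y_top = 7.49691 − 0.8 = 6.69691 m along the incline.

y_top ≈ 6.70 m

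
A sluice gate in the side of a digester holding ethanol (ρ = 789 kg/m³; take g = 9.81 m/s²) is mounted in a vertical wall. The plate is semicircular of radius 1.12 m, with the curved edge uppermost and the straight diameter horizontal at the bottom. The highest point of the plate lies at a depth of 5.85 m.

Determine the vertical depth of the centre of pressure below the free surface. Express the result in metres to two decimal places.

h_p = 6.51 m

γ = ρg = 789 × 9.81 / 1000 = 7.74009 kN/m³.
The centroid lies 4r/(3π) = 0.475343 m above the diameter, so r − 4r/(3π) = 1.12 − 0.475343 = 0.644657 m below the topmost point, so the centroid depth is h_c = 5.85 + 0.644657 = 6.49466 m.
A = πr²/2 = π × 1.12²/2 = 1.97041 m².
Resultant F = γ·h_c·A = 7.74009 × 6.49466 × 1.97041 = 99.051 kN.
I_c = (π/8 − 8/(9π))·r⁴ = 0.109757 × 1.12⁴ = 0.172705 m⁴.
Centre of pressure: y_p = y_c + I_c/(y_c·A) = 6.49466 + 0.172705/(6.49466 × 1.97041) = 6.49466 + 0.0134956 = 6.50816 m along the plane.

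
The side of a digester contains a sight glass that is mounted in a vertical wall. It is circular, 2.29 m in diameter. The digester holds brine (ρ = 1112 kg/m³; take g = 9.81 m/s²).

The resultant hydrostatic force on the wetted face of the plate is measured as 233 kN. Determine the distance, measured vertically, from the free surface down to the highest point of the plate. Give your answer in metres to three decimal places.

d_top ≈ 4.041 m

γ = ρg = 1112 × 9.81 / 1000 = 10.90872 kN/m³.
A = π(1.145)² = 4.11871 m².
From F = γ·h_c·A, the centroid depth is h_c = 233/(10.90872 × 4.11871) = 5.18586 m.
The centroid is at the centre, 1.145 m below the top of the plate, so the highest point sits at h_top = 5.18586 − 1.145 = 4.04086 m below the surface.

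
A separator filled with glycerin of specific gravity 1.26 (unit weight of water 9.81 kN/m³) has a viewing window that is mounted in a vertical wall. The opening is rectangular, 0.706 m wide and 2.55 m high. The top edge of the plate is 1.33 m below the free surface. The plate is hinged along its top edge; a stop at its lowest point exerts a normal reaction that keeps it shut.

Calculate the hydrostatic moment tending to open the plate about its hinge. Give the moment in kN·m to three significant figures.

M ≈ 86.0 kN·m

γ = 1.26 × 9.81 = 12.3606 kN/m³.
The centroid lies 2.55/2 = 1.275 m below the top edge, so the centroid depth is h_c = 1.33 + 1.275 = 2.605 m.
A = 0.706 × 2.55 = 1.8003 m².
Resultant F = γ·h_c·A = 12.3606 × 2.605 × 1.8003 = 57.9685 kN.
I_c = b·h³/12 = 0.706 × 2.55³/12 = 0.975538 m⁴.
Centre of pressure: y_p = y_c + I_c/(y_c·A) = 2.605 + 0.975538/(2.605 × 1.8003) = 2.605 + 0.208014 = 2.81301 m along the plane.
The resultant acts 1.275 + 0.208014 = 1.48301 m (along the plate) below the hinge at the top edge, so the moment about the hinge is M = F × 1.48301 = 57.9685 × 1.48301 = 85.9679 kN·m.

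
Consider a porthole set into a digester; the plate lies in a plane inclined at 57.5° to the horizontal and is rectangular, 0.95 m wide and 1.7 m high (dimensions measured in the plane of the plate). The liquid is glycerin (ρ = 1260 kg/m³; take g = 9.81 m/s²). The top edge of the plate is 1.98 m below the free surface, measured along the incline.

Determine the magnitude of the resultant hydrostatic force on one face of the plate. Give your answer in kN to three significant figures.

γ = ρg = 1260 × 9.81 / 1000 = 12.3606 kN/m³.
Let θ = 57.5° be the plate's angle to the horizontal; measure y along the incline from where the plane meets the free surface. Vertical depth h = y·sinθ with sinθ = 0.843391.
The centroid lies 1.7/2 = 0.85 m below the top edge, so y_c = 1.98 + 0.85 = 2.83 m and h_c = 2.83 × 0.843391 = 2.3868 m.
A = 0.95 × 1.7 = 1.615 m².
Resultant F = γ·h_c·A = 12.3606 × 2.3868 × 1.615 = 47.6462 kN.

F ≈ 47.6 kN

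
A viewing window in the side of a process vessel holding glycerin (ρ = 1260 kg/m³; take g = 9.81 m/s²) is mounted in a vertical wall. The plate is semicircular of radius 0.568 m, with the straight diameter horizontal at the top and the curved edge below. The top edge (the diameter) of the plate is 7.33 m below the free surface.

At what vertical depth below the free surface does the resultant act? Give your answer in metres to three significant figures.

h_p = 7.57 m

γ = ρg = 1260 × 9.81 / 1000 = 12.3606 kN/m³.
The centroid of a semicircle lies 4r/(3π) = 0.241067 m from the diameter, here below the top edge, so the centroid depth is h_c = 7.33 + 0.241067 = 7.57107 m.
A = πr²/2 = π × 0.568²/2 = 0.506777 m².
Resultant F = γ·h_c·A = 12.3606 × 7.57107 × 0.506777 = 47.4257 kN.
I_c = (π/8 − 8/(9π))·r⁴ = 0.109757 × 0.568⁴ = 0.0114242 m⁴.
Centre of pressure: y_p = y_c + I_c/(y_c·A) = 7.57107 + 0.0114242/(7.57107 × 0.506777) = 7.57107 + 0.0029775 = 7.57405 m along the plane.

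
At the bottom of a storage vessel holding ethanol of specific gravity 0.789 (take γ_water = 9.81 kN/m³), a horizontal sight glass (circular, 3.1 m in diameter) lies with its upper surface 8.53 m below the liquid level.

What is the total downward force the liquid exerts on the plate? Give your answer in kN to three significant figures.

γ = 0.789 × 9.81 = 7.74009 kN/m³.
The plate is horizontal, so pressure is uniform at p = γ·h = 7.74009 × 8.53 = 66.023 kN/m².
A = π(1.55)² = 7.54768 m².
F = p·A = 66.023 × 7.54768 = 498.32 kN.

F ≈ 498 kN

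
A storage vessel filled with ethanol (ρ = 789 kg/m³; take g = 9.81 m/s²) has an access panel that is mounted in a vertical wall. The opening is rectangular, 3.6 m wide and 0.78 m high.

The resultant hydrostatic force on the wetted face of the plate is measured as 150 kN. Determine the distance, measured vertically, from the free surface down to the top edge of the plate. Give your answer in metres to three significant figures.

d_top ≈ 6.51 m

γ = ρg = 789 × 9.81 / 1000 = 7.74009 kN/m³.
A = 3.6 × 0.78 = 2.808 m².
From F = γ·h_c·A, the centroid depth is h_c = 150/(7.74009 × 2.808) = 6.90157 m.
The centroid lies 0.78/2 = 0.39 m below the top edge, so the top edge sits at h_top = 6.90157 − 0.39 = 6.51157 m below the surface.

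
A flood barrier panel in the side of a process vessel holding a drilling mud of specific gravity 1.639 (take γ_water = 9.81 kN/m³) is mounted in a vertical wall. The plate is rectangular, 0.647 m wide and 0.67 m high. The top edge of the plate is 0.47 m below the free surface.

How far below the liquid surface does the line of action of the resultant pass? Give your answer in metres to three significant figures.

h_p = 0.851 m

γ = 1.639 × 9.81 = 16.07859 kN/m³.
The centroid lies 0.67/2 = 0.335 m below the top edge, so the centroid depth is h_c = 0.47 + 0.335 = 0.805 m.
A = 0.647 × 0.67 = 0.43349 m².
Resultant F = γ·h_c·A = 16.07859 × 0.805 × 0.43349 = 5.61078 kN.
I_c = b·h³/12 = 0.647 × 0.67³/12 = 0.0162161 m⁴.
Centre of pressure: y_p = y_c + I_c/(y_c·A) = 0.805 + 0.0162161/(0.805 × 0.43349) = 0.805 + 0.0464699 = 0.85147 m along the plane.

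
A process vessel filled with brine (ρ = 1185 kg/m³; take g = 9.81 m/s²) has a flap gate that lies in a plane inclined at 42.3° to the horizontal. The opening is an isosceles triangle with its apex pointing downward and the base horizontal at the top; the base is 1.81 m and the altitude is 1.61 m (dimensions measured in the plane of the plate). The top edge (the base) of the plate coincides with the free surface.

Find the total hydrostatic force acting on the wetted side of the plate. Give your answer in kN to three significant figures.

γ = ρg = 1185 × 9.81 / 1000 = 11.62485 kN/m³.
Let θ = 42.3° be the plate's angle to the horizontal; measure y along the incline from where the plane meets the free surface. Vertical depth h = y·sinθ with sinθ = 0.673013.
With the apex down, the centroid sits h/3 = 1.61/3 = 0.536667 m below the base (the top edge), so y_c = 0.536667 m and h_c = 0.536667 × 0.673013 = 0.361184 m.
A = ½ × 1.81 × 1.61 = 1.45705 m².
Resultant F = γ·h_c·A = 11.62485 × 0.361184 × 1.45705 = 6.11773 kN.

F ≈ 6.12 kN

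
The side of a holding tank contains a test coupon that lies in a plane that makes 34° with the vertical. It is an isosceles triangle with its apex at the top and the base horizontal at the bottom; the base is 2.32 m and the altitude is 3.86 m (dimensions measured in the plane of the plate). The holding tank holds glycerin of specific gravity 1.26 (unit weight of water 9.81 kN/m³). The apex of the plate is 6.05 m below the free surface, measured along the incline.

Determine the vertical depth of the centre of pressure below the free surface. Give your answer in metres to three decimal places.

γ = 1.26 × 9.81 = 12.3606 kN/m³.
The plate makes 34° with the vertical, i.e. θ = 90° − 34° = 56° to the horizontal. Measuring y along the incline from the free-surface line, vertical depth h = y·sinθ with sinθ = 0.829038.
With the apex up, the centroid sits 2h/3 = 2 × 3.86/3 = 2.57333 m below the apex, so y_c = 6.05 + 2.57333 = 8.62333 m and h_c = 8.62333 × 0.829038 = 7.14907 m.
A = ½ × 2.32 × 3.86 = 4.4776 m².
Resultant F = γ·h_c·A = 12.3606 × 7.14907 × 4.4776 = 395.671 kN.
I_c = b·h³/36 = 2.32 × 3.86³/36 = 3.70636 m⁴.
Centre of pressure: y_p = y_c + I_c/(y_c·A) = 8.62333 + 3.70636/(8.62333 × 4.4776) = 8.62333 + 0.0959903 = 8.71932 m along the plane.
Vertically, h_p = y_p·sinθ = 8.71932 × 0.829038 = 7.22865 m.

h_p = 7.229 m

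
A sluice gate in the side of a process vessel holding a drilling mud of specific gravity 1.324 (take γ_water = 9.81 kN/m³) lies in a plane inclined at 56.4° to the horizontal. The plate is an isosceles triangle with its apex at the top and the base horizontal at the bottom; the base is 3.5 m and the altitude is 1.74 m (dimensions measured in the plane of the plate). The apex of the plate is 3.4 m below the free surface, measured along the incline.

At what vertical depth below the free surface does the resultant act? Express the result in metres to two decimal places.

γ = 1.324 × 9.81 = 12.98844 kN/m³.
Let θ = 56.4° be the plate's angle to the horizontal; measure y along the incline from where the plane meets the free surface. Vertical depth h = y·sinθ with sinθ = 0.832921.
With the apex up, the centroid sits 2h/3 = 2 × 1.74/3 = 1.16 m below the apex, so y_c = 3.4 + 1.16 = 4.56 m and h_c = 4.56 × 0.832921 = 3.79812 m.
A = ½ × 3.5 × 1.74 = 3.045 m².
Resultant F = γ·h_c·A = 12.98844 × 3.79812 × 3.045 = 150.215 kN.
I_c = b·h³/36 = 3.5 × 1.74³/36 = 0.512169 m⁴.
Centre of pressure: y_p = y_c + I_c/(y_c·A) = 4.56 + 0.512169/(4.56 × 3.045) = 4.56 + 0.036886 = 4.59689 m along the plane.
Vertically, h_p = y_p·sinθ = 4.59689 × 0.832921 = 3.82885 m.

h_p = 3.83 m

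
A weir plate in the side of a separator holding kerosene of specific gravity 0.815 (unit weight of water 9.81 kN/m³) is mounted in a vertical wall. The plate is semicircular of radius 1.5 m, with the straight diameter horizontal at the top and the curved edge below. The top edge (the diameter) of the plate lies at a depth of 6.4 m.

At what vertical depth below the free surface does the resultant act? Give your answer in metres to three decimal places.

h_p = 7.059 m

γ = 0.815 × 9.81 = 7.99515 kN/m³.
The centroid of a semicircle lies 4r/(3π) = 0.63662 m from the diameter, here below the top edge, so the centroid depth is h_c = 6.4 + 0.63662 = 7.03662 m.
A = πr²/2 = π × 1.5²/2 = 3.53429 m².
Resultant F = γ·h_c·A = 7.99515 × 7.03662 × 3.53429 = 198.835 kN.
I_c = (π/8 − 8/(9π))·r⁴ = 0.109757 × 1.5⁴ = 0.555645 m⁴.
Centre of pressure: y_p = y_c + I_c/(y_c·A) = 7.03662 + 0.555645/(7.03662 × 3.53429) = 7.03662 + 0.0223425 = 7.05896 m along the plane.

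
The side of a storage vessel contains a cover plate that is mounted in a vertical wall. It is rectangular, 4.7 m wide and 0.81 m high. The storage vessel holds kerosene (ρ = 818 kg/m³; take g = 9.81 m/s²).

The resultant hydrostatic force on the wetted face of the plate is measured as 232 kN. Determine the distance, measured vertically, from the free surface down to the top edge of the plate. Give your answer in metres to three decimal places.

γ = ρg = 818 × 9.81 / 1000 = 8.02458 kN/m³.
A = 4.7 × 0.81 = 3.807 m².
From F = γ·h_c·A, the centroid depth is h_c = 232/(8.02458 × 3.807) = 7.59421 m.
The centroid lies 0.81/2 = 0.405 m below the top edge, so the top edge sits at h_top = 7.59421 − 0.405 = 7.18921 m below the surface.

d_top ≈ 7.189 m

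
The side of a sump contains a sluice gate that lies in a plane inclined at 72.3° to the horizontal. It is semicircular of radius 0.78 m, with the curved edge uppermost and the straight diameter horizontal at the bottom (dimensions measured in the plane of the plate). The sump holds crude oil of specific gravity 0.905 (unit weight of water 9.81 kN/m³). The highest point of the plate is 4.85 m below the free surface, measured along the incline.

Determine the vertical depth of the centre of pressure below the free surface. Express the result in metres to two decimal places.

γ = 0.905 × 9.81 = 8.87805 kN/m³.
Let θ = 72.3° be the plate's angle to the horizontal; measure y along the incline from where the plane meets the free surface. Vertical depth h = y·sinθ with sinθ = 0.952661.
The centroid lies 4r/(3π) = 0.331042 m above the diameter, so r − 4r/(3π) = 0.78 − 0.331042 = 0.448958 m below the topmost point, so y_c = 4.85 + 0.448958 = 5.29896 m and h_c = 5.29896 × 0.952661 = 5.04811 m.
A = πr²/2 = π × 0.78²/2 = 0.955672 m².
Resultant F = γ·h_c·A = 8.87805 × 5.04811 × 0.955672 = 42.8307 kN.
I_c = (π/8 − 8/(9π))·r⁴ = 0.109757 × 0.78⁴ = 0.0406266 m⁴.
Centre of pressure: y_p = y_c + I_c/(y_c·A) = 5.29896 + 0.0406266/(5.29896 × 0.955672) = 5.29896 + 0.00802252 = 5.30698 m along the plane.
Vertically, h_p = y_p·sinθ = 5.30698 × 0.952661 = 5.05575 m.

h_p = 5.06 m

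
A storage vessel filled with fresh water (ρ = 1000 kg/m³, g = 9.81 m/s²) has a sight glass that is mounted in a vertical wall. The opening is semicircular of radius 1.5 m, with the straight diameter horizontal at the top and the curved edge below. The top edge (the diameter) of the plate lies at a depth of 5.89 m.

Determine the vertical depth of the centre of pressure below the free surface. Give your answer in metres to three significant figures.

h_p = 6.55 m

γ = ρg = 1000 × 9.81 = 9810 N/m³ = 9.81 kN/m³.
The centroid of a semicircle lies 4r/(3π) = 0.63662 m from the diameter, here below the top edge, so the centroid depth is h_c = 5.89 + 0.63662 = 6.52662 m.
A = πr²/2 = π × 1.5²/2 = 3.53429 m².
Resultant F = γ·h_c·A = 9.81 × 6.52662 × 3.53429 = 226.287 kN.
I_c = (π/8 − 8/(9π))·r⁴ = 0.109757 × 1.5⁴ = 0.555645 m⁴.
Centre of pressure: y_p = y_c + I_c/(y_c·A) = 6.52662 + 0.555645/(6.52662 × 3.53429) = 6.52662 + 0.0240883 = 6.55071 m along the plane.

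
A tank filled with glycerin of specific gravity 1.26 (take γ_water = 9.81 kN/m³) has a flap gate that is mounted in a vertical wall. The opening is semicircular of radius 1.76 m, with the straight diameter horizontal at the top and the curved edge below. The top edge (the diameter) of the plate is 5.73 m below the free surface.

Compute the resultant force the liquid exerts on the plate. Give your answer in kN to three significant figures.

γ = 1.26 × 9.81 = 12.3606 kN/m³.
The centroid of a semicircle lies 4r/(3π) = 0.746967 m from the diameter, here below the top edge, so the centroid depth is h_c = 5.73 + 0.746967 = 6.47697 m.
A = πr²/2 = π × 1.76²/2 = 4.8657 m².
Resultant F = γ·h_c·A = 12.3606 × 6.47697 × 4.8657 = 389.544 kN.

F ≈ 390 kN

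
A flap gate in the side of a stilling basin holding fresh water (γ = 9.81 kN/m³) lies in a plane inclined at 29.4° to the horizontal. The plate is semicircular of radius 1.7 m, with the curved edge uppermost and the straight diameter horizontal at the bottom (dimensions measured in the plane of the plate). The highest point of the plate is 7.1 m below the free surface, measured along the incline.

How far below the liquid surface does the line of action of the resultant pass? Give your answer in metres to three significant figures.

h_p = 3.98 m

γ = 9.81 kN/m³.
Let θ = 29.4° be the plate's angle to the horizontal; measure y along the incline from where the plane meets the free surface. Vertical depth h = y·sinθ with sinθ = 0.490904.
The centroid lies 4r/(3π) = 0.721502 m above the diameter, so r − 4r/(3π) = 1.7 − 0.721502 = 0.978498 m below the topmost point, so y_c = 7.1 + 0.978498 = 8.0785 m and h_c = 8.0785 × 0.490904 = 3.96577 m.
A = πr²/2 = π × 1.7²/2 = 4.5396 m².
Resultant F = γ·h_c·A = 9.81 × 3.96577 × 4.5396 = 176.61 kN.
I_c = (π/8 − 8/(9π))·r⁴ = 0.109757 × 1.7⁴ = 0.916701 m⁴.
Centre of pressure: y_p = y_c + I_c/(y_c·A) = 8.0785 + 0.916701/(8.0785 × 4.5396) = 8.0785 + 0.0249965 = 8.1035 m along the plane.
Vertically, h_p = y_p·sinθ = 8.1035 × 0.490904 = 3.97804 m.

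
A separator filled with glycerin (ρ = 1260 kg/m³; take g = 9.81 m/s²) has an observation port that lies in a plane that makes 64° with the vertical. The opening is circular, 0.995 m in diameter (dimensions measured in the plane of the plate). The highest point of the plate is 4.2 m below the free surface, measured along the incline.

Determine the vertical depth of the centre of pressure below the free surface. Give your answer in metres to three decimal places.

γ = ρg = 1260 × 9.81 / 1000 = 12.3606 kN/m³.
The plate makes 64° with the vertical, i.e. θ = 90° − 64° = 26° to the horizontal. Measuring y along the incline from the free-surface line, vertical depth h = y·sinθ with sinθ = 0.438371.
The centroid is at the centre, 0.4975 m below the top of the plate, so y_c = 4.2 + 0.4975 = 4.6975 m and h_c = 4.6975 × 0.438371 = 2.05925 m.
A = π(0.4975)² = 0.777564 m².
Resultant F = γ·h_c·A = 12.3606 × 2.05925 × 0.777564 = 19.7918 kN.
I_c = πr⁴/4 = π × 0.4975⁴/4 = 0.048113 m⁴.
Centre of pressure: y_p = y_c + I_c/(y_c·A) = 4.6975 + 0.048113/(4.6975 × 0.777564) = 4.6975 + 0.0131722 = 4.71067 m along the plane.
Vertically, h_p = y_p·sinθ = 4.71067 × 0.438371 = 2.06502 m.

h_p = 2.065 m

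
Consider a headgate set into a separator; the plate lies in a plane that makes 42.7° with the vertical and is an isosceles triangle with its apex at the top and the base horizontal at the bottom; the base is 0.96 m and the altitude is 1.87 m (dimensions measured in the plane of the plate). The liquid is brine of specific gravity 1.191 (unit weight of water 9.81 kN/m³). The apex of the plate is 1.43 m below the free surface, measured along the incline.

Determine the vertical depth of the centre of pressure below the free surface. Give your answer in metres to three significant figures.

h_p = 2.02 m

γ = 1.191 × 9.81 = 11.68371 kN/m³.
The plate makes 42.7° with the vertical, i.e. θ = 90° − 42.7° = 47.3° to the horizontal. Measuring y along the incline from the free-surface line, vertical depth h = y·sinθ with sinθ = 0.734915.
With the apex up, the centroid sits 2h/3 = 2 × 1.87/3 = 1.24667 m below the apex, so y_c = 1.43 + 1.24667 = 2.67667 m and h_c = 2.67667 × 0.734915 = 1.96712 m.
A = ½ × 0.96 × 1.87 = 0.8976 m².
Resultant F = γ·h_c·A = 11.68371 × 1.96712 × 0.8976 = 20.6298 kN.
I_c = b·h³/36 = 0.96 × 1.87³/36 = 0.174379 m⁴.
Centre of pressure: y_p = y_c + I_c/(y_c·A) = 2.67667 + 0.174379/(2.67667 × 0.8976) = 2.67667 + 0.0725799 = 2.74925 m along the plane.
Vertically, h_p = y_p·sinθ = 2.74925 × 0.734915 = 2.02047 m.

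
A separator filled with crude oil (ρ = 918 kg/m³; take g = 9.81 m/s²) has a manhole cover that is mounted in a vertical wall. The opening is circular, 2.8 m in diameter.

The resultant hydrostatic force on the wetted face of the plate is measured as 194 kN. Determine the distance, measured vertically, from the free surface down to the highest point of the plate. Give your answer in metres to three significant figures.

d_top ≈ 2.10 m

γ = ρg = 918 × 9.81 / 1000 = 9.00558 kN/m³.
A = π(1.4)² = 6.15752 m².
From F = γ·h_c·A, the centroid depth is h_c = 194/(9.00558 × 6.15752) = 3.49852 m.
The centroid is at the centre, 1.4 m below the top of the plate, so the highest point sits at h_top = 3.49852 − 1.4 = 2.09852 m below the surface.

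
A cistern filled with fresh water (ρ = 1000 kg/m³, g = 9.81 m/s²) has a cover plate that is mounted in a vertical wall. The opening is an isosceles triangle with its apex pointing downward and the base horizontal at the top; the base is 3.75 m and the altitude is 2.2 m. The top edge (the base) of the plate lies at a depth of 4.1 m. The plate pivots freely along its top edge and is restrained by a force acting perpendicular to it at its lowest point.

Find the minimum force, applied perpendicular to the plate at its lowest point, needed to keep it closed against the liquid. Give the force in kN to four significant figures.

P ≈ 70.14 kN

γ = ρg = 1000 × 9.81 = 9810 N/m³ = 9.81 kN/m³.
With the apex down, the centroid sits h/3 = 2.2/3 = 0.733333 m below the base (the top edge), so the centroid depth is h_c = 4.1 + 0.733333 = 4.83333 m.
A = ½ × 3.75 × 2.2 = 4.125 m².
Resultant F = γ·h_c·A = 9.81 × 4.83333 × 4.125 = 195.587 kN.
I_c = b·h³/36 = 3.75 × 2.2³/36 = 1.10917 m⁴.
Centre of pressure: y_p = y_c + I_c/(y_c·A) = 4.83333 + 1.10917/(4.83333 × 4.125) = 4.83333 + 0.0556324 = 4.88896 m along the plane.
The resultant acts 0.733333 + 0.0556324 = 0.788965 m (along the plate) below the hinge at the top edge, so the moment about the hinge is M = F × 0.788965 = 195.587 × 0.788965 = 154.311 kN·m.
A normal force at the bottom, 2.2 m from the hinge, must supply this moment: P = 154.311/2.2 = 70.1414 kN.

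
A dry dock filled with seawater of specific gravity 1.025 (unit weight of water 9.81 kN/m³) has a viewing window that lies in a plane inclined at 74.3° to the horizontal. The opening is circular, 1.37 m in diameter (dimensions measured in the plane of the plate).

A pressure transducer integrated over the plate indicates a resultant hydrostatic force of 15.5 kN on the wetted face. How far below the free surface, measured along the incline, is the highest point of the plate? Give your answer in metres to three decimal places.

y_top ≈ 0.401 m

γ = 1.025 × 9.81 = 10.05525 kN/m³.
A = π(0.685)² = 1.47411 m².
From F = γ·h_c·A, the centroid depth is h_c = 15.5/(10.05525 × 1.47411) = 1.0457 m.
Let θ = 74.3° be the plate's angle to the horizontal; measure y along the incline from where the plane meets the free surface. Vertical depth h = y·sinθ with sinθ = 0.962692.
Along the incline, y_c = h_c/sinθ = 1.0457/0.962692 = 1.08622 m.
The centroid is at the centre, 0.685 m below the top of the plate, so the highest point sits at y_top = 1.08622 − 0.685 = 0.40122 m along the incline.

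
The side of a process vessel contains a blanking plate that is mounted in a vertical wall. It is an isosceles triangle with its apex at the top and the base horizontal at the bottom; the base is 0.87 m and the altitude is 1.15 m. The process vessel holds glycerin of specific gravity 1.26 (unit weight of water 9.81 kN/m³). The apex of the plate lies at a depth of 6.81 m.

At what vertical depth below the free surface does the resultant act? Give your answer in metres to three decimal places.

γ = 1.26 × 9.81 = 12.3606 kN/m³.
With the apex up, the centroid sits 2h/3 = 2 × 1.15/3 = 0.766667 m below the apex, so the centroid depth is h_c = 6.81 + 0.766667 = 7.57667 m.
A = ½ × 0.87 × 1.15 = 0.50025 m².
Resultant F = γ·h_c·A = 12.3606 × 7.57667 × 0.50025 = 46.8495 kN.
I_c = b·h³/36 = 0.87 × 1.15³/36 = 0.0367545 m⁴.
Centre of pressure: y_p = y_c + I_c/(y_c·A) = 7.57667 + 0.0367545/(7.57667 × 0.50025) = 7.57667 + 0.00969717 = 7.58637 m along the plane.

h_p = 7.586 m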